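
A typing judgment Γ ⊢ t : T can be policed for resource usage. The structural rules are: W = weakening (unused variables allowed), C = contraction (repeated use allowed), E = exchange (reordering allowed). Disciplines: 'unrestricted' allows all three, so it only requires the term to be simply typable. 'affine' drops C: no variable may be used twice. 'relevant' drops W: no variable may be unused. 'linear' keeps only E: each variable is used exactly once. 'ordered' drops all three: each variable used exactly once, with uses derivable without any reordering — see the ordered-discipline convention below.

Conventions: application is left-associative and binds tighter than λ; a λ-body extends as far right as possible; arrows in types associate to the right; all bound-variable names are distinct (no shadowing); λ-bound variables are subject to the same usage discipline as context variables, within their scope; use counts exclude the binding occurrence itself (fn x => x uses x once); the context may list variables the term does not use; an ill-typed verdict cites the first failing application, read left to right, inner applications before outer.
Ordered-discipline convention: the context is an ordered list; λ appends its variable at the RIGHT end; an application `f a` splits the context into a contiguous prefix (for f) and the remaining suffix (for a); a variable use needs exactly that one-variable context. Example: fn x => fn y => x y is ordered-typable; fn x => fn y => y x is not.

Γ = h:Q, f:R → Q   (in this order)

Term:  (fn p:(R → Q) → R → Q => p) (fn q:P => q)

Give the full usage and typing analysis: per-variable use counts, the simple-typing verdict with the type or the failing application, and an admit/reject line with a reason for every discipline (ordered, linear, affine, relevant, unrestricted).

use counts: h ×0; f ×0; p (bound) ×1; q (bound) ×1
order of uses: p, q
typing: ill-typed: argument of type P → P where (R → Q) → R → Q is required
ordered: ✗ — a type mismatch blocks all five
linear: ✗ — the type mismatch rejects it
affine: ✗ — not simply typable
relevant: ✗ — fails simple typing
unrestricted: ✗ — a type mismatch blocks all five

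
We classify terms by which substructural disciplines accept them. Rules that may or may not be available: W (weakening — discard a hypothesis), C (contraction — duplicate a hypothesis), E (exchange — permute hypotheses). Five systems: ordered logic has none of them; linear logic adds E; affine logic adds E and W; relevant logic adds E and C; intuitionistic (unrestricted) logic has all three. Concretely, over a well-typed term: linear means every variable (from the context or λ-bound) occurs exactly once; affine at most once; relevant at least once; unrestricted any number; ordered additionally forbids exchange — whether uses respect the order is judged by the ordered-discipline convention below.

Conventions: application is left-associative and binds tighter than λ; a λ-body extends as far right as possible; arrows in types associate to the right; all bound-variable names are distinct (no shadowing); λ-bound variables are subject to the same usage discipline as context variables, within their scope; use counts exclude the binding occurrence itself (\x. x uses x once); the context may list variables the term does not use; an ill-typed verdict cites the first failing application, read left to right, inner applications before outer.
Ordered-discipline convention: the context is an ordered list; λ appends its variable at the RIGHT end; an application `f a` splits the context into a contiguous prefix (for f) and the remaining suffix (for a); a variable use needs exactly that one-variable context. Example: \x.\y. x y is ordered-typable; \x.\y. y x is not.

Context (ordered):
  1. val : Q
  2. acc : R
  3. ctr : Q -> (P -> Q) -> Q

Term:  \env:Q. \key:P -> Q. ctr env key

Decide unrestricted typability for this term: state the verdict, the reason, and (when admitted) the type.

yes — typability at Q -> (P -> Q) -> Q is all that's needed; term : Q -> (P -> Q) -> Q
variable uses: val: 0×; acc: 0×; ctr: 1×; env [bound]: 1×; key [bound]: 1×
left-to-right use order: ctr, env, key
typing: the term checks, with type Q -> (P -> Q) -> Q
per-discipline verdicts: ordered ✗ · linear ✗ · affine ✓ · relevant ✗ · unrestricted ✓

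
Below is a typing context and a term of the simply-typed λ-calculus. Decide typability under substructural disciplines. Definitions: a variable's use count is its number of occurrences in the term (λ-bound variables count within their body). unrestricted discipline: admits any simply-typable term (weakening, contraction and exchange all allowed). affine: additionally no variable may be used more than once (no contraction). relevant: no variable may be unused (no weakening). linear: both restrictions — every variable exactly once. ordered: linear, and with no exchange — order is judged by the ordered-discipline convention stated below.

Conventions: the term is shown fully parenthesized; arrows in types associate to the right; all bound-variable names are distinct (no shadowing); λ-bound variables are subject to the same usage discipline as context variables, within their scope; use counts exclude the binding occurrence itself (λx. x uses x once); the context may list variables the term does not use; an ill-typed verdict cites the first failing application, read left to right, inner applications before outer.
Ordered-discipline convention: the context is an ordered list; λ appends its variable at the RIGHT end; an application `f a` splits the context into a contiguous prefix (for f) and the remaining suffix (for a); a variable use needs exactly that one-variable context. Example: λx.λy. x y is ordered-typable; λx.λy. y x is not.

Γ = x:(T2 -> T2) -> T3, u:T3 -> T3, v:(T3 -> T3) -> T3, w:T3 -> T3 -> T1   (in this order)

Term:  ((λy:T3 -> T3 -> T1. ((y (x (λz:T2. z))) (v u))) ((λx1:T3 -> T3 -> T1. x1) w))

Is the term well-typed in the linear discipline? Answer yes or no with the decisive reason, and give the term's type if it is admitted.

yes — exactly-once usage across x, u, v, w, y, z, x1; term : T1
usage: x: 1×; u: 1×; v: 1×; w: 1×; y [bound]: 1×; z [bound]: 1×; x1 [bound]: 1×
left-to-right use order: y, x, z, v, u, x1, w
typing: ✓ — T1
summary: ordered ✗ · linear ✓ · affine ✓ · relevant ✓ · unrestricted ✓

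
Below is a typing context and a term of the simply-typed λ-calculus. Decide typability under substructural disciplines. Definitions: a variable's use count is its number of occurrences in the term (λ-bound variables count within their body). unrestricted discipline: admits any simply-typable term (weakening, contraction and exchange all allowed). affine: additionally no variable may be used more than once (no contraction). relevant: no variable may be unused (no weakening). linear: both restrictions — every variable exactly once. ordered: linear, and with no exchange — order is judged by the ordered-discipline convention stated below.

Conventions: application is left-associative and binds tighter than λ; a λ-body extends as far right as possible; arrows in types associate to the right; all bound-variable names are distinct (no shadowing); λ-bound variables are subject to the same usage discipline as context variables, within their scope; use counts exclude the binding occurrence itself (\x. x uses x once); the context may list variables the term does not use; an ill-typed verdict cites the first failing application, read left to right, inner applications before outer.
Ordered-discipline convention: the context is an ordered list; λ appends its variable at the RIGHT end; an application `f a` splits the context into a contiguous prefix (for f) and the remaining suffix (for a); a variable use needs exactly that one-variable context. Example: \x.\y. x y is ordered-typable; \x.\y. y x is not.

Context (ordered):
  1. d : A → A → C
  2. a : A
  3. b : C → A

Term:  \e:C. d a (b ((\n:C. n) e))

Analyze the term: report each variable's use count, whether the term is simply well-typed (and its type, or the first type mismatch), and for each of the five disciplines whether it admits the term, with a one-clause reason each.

variable uses: d=1; a=1; b=1; e (bound)=1; n (bound)=1
left-to-right use order: d, a, b, n, e
typing: well-typed at C → C
ordered: ✓ — one use each (d, a, b, e, n); ordered split holds
linear: ✓ — single use per variable (d, a, b, e, n)
affine: ✓ — none of d, a, b, e, n used more than once
relevant: ✓ — d, a, b, e, n: all used, weakening unneeded
unrestricted: ✓ — type-checks (C → C) and nothing is barred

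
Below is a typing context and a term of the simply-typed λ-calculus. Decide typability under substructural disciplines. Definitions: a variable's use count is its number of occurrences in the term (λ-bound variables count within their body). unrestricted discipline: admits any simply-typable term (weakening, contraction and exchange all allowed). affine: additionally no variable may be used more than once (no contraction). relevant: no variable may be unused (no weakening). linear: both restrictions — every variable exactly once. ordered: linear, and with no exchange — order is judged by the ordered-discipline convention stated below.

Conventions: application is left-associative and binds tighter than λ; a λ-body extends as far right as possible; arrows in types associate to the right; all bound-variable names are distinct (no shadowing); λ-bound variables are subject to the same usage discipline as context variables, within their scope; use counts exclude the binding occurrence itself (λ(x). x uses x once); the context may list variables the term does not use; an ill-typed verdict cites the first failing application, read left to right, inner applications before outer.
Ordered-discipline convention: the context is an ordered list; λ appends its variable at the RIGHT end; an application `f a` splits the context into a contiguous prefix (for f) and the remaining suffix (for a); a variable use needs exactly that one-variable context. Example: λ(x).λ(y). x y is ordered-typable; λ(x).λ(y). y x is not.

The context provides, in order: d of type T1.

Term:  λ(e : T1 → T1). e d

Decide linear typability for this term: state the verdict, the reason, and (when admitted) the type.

yes — each of d, e used exactly once; term : (T1 → T1) → T1
usage: d=1; e (λ-bound)=1
use order (left to right): e, d
typing: the term checks, with type (T1 → T1) → T1
summary: ordered ✗, linear ✓, affine ✓, relevant ✓, unrestricted ✓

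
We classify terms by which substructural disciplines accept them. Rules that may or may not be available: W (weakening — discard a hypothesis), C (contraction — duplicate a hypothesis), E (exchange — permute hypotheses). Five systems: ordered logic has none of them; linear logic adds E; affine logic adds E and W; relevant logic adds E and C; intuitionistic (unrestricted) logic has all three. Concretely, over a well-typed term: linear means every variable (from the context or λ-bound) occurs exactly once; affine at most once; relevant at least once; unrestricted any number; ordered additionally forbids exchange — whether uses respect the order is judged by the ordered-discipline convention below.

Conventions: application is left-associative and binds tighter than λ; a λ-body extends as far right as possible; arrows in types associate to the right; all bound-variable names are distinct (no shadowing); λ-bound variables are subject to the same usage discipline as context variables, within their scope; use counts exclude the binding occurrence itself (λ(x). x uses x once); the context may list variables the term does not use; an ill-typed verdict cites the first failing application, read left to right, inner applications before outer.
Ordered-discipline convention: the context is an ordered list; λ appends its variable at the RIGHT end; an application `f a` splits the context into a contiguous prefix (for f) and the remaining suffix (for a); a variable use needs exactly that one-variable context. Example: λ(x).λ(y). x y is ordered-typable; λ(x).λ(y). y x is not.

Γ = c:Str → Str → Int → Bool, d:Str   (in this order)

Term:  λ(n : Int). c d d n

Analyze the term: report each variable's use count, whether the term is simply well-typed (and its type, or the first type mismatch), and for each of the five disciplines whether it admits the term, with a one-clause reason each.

variable uses: c: 1×, d: 2×, n (λ-bound): 1×
left-to-right use order: c, d, d, n
typing: the term checks, with type Int → Bool
ordered: ✗ — uses contraction: d ×2
linear: ✗ — uses contraction: d ×2
affine: ✗ — uses contraction: d ×2
relevant: ✓ — every one of c, d, n appears
unrestricted: ✓ — well-typed at Int → Bool; no restrictions here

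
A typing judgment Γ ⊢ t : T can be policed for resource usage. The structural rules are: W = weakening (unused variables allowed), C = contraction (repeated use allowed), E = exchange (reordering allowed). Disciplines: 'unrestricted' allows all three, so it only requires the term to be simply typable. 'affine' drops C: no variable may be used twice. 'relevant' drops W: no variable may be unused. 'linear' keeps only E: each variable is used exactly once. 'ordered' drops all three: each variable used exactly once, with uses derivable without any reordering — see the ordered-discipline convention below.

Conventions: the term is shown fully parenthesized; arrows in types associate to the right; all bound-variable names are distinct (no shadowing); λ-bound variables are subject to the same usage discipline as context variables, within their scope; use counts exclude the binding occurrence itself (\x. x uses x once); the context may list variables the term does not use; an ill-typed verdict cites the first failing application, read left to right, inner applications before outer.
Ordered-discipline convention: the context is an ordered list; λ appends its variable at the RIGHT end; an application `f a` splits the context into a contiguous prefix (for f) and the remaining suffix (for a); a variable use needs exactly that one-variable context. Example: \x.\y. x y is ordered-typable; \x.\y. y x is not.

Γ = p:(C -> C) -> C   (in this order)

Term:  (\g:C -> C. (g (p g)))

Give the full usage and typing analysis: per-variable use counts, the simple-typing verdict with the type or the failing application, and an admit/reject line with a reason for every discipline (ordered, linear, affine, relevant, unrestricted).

usage: p: 1, g (bound): 2
order of uses: g, p, g
typing: the term checks, with type (C -> C) -> C
ordered: ✗, repeated use of g ×2
linear: ✗, repeated use of g ×2
affine: ✗, repeated use of g ×2
relevant: ✓, every one of p, g appears
unrestricted: ✓, type-checks ((C -> C) -> C) and nothing is barred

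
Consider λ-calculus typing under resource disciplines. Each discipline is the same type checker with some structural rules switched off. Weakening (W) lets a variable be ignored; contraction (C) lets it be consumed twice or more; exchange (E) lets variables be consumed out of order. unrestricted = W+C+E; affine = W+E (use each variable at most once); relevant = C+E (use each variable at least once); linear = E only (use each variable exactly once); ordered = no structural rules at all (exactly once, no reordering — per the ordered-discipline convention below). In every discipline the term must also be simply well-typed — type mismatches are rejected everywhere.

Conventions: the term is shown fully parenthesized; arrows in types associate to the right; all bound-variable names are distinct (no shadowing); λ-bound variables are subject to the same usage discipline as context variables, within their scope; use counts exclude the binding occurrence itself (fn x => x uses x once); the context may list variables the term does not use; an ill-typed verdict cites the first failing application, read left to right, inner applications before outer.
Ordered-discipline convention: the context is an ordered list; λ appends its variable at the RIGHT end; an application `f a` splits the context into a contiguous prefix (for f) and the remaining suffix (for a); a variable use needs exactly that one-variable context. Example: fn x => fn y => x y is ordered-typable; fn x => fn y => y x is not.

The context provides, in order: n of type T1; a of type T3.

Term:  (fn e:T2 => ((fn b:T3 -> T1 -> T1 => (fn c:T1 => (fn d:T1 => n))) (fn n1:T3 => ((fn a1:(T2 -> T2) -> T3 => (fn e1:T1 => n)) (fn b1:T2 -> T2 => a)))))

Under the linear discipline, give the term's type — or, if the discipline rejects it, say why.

not well-typed under linear — needs contraction — n ×2; unused: e, b, c, d, n1, a1, e1, b1 — weakening required
usage: n: 2×; a: 1×; e (bound): 0×; b (bound): 0×; c (bound): 0×; d (bound): 0×; n1 (bound): 0×; a1 (bound): 0×; e1 (bound): 0×; b1 (bound): 0×
order of uses: n, n, a
typing: ✓ — T2 -> T1 -> T1 -> T1
across the five disciplines: ordered ✗ · linear ✗ · affine ✗ · relevant ✗ · unrestricted ✓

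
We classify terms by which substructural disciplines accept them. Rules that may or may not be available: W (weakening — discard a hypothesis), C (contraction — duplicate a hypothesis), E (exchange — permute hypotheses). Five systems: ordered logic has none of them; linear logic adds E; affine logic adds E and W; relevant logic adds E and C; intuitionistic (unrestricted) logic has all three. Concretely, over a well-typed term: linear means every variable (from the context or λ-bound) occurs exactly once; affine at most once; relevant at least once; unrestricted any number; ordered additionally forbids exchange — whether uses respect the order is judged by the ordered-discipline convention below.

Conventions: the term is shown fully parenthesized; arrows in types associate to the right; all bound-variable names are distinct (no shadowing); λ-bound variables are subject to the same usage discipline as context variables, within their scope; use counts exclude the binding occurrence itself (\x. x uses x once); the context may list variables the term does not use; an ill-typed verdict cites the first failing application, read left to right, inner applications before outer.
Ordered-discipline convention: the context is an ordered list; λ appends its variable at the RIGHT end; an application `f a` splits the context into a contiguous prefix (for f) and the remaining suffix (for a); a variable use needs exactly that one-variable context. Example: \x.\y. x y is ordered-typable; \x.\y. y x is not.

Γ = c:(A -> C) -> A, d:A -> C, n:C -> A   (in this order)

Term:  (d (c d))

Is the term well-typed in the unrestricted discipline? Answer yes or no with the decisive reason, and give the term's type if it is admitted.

yes — well-typed at C; no restrictions here; term : C
variable uses: c ×1, d ×2, n ×0
order of uses: d, c, d
typing: ✓ — C
per-discipline verdicts: ordered ✗, linear ✗, affine ✗, relevant ✗, unrestricted ✓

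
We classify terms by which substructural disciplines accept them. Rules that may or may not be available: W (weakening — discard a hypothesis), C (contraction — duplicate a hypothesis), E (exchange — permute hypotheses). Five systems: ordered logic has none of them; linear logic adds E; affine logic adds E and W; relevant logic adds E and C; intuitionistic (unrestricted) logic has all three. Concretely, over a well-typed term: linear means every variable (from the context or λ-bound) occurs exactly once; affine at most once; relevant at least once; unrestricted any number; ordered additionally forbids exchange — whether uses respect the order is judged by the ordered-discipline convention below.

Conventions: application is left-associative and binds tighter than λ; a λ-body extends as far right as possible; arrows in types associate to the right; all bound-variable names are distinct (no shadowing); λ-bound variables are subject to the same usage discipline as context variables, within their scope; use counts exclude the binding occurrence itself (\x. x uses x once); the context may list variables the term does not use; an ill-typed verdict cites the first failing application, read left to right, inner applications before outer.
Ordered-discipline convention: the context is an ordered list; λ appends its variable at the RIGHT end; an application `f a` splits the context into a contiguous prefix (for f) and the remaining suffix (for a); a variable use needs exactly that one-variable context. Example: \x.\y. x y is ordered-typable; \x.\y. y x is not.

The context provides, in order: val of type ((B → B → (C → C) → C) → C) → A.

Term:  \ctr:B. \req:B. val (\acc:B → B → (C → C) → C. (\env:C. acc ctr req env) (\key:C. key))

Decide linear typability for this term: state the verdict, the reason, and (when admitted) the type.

no — the type mismatch rejects it
counts: val: 1, ctr [bound]: 1, req [bound]: 1, acc [bound]: 1, env [bound]: 1, key [bound]: 1
uses in reading order: val, acc, ctr, req, env, key
typing: ill-typed: an application expects C → C but receives C
across the five disciplines: ordered ✗ | linear ✗ | affine ✗ | relevant ✗ | unrestricted ✗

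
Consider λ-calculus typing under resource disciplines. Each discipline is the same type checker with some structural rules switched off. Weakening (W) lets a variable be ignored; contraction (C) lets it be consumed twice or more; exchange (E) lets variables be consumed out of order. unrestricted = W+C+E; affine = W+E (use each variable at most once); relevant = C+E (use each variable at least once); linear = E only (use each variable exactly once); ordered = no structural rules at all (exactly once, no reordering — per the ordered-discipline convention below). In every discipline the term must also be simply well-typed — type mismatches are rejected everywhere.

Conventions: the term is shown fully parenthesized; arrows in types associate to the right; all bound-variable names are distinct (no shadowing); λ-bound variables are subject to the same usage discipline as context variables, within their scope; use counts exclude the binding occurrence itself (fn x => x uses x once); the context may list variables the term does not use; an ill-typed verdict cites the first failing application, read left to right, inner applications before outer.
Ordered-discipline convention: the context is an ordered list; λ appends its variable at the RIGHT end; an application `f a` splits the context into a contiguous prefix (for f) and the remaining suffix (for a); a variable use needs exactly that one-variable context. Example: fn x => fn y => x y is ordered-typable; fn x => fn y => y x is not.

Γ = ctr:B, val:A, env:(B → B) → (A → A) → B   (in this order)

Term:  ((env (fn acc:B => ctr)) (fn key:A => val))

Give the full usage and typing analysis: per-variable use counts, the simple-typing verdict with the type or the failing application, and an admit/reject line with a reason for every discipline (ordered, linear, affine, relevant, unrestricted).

variable uses: ctr=1, val=1, env=1, acc (bound)=0, key (bound)=0
left-to-right use order: env, ctr, val
typing: well-typed — term : B
ordered: ✗ — needs weakening: acc, key unused
linear: ✗ — needs weakening: acc, key unused
affine: ✓ — ctr, val, env, acc, key: no repeats, contraction unneeded
relevant: ✗ — needs weakening: acc, key unused
unrestricted: ✓ — type-checks (B) and nothing is barred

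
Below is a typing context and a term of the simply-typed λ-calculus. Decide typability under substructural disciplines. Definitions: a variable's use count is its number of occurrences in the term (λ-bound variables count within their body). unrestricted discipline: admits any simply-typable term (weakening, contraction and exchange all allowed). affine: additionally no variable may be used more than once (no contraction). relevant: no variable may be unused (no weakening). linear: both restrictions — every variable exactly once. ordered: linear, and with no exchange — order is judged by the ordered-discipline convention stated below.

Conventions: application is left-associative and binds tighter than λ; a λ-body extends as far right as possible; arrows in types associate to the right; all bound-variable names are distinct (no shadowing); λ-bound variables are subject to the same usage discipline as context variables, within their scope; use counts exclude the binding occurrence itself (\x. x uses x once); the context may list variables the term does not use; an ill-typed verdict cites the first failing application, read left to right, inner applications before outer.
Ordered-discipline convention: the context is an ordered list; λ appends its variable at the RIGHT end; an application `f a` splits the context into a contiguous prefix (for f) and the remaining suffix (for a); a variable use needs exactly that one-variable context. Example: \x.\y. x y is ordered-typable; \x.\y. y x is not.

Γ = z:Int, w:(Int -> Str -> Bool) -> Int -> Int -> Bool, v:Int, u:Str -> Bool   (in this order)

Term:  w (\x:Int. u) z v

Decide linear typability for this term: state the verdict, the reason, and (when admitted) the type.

no — x never used (weakening)
counts: z ×1, w ×1, v ×1, u ×1, x (λ-bound) ×0
order of uses: w, u, z, v
typing: well-typed at Bool
per-discipline verdicts: ordered ✗ | linear ✗ | affine ✓ | relevant ✗ | unrestricted ✓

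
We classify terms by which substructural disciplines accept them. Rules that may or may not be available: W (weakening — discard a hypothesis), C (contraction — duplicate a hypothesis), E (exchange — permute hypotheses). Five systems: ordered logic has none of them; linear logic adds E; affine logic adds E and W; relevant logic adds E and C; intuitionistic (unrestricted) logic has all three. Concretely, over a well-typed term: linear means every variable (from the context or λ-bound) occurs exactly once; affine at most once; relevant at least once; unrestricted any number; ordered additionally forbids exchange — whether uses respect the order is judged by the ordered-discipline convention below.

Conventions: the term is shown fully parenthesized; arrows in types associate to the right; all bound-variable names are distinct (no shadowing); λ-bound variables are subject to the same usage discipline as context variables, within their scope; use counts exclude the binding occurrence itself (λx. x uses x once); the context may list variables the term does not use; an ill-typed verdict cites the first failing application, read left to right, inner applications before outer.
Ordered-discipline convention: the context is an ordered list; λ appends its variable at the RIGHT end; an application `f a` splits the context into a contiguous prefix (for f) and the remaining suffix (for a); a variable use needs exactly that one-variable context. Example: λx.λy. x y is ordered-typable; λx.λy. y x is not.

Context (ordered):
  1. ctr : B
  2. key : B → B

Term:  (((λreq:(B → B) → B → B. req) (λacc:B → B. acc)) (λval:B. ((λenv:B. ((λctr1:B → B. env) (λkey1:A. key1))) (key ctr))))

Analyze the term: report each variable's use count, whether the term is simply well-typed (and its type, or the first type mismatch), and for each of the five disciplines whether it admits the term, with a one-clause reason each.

counts: ctr: 1×; key: 1×; req (λ-bound): 1×; acc (λ-bound): 1×; val (λ-bound): 0×; env (λ-bound): 1×; ctr1 (λ-bound): 0×; key1 (λ-bound): 1×
left-to-right use order: req, acc, env, key1, key, ctr
typing: ill-typed: an argument A → A mismatches the expected B → B
ordered: ✗, not simply typable
linear: ✗, fails simple typing
affine: ✗, a type mismatch blocks all five
relevant: ✗, the type mismatch rejects it
unrestricted: ✗, not simply typable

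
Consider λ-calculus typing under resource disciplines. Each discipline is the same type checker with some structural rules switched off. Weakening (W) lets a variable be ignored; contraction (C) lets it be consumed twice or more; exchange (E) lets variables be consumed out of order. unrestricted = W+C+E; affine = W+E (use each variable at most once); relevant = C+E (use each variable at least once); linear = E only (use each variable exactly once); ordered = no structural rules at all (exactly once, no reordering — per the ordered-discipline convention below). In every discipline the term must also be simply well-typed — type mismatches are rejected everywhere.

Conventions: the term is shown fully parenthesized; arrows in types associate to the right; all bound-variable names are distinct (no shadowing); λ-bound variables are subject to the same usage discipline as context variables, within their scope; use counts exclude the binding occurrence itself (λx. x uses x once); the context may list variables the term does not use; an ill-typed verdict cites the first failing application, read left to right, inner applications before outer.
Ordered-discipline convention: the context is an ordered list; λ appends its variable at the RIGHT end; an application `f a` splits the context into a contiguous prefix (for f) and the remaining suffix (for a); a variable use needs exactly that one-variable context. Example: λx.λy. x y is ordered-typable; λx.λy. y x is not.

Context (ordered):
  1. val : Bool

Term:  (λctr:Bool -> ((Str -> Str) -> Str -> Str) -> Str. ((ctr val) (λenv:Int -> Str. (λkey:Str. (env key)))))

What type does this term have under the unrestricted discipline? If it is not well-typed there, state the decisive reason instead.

not well-typed under unrestricted — the type mismatch rejects it
use counts: val: 1×, ctr (bound): 1×, env (bound): 1×, key (bound): 1×
use order (left to right): ctr, val, env, key
typing: ill-typed: an application expects Int but receives Str
all disciplines: ordered ✗; linear ✗; affine ✗; relevant ✗; unrestricted ✗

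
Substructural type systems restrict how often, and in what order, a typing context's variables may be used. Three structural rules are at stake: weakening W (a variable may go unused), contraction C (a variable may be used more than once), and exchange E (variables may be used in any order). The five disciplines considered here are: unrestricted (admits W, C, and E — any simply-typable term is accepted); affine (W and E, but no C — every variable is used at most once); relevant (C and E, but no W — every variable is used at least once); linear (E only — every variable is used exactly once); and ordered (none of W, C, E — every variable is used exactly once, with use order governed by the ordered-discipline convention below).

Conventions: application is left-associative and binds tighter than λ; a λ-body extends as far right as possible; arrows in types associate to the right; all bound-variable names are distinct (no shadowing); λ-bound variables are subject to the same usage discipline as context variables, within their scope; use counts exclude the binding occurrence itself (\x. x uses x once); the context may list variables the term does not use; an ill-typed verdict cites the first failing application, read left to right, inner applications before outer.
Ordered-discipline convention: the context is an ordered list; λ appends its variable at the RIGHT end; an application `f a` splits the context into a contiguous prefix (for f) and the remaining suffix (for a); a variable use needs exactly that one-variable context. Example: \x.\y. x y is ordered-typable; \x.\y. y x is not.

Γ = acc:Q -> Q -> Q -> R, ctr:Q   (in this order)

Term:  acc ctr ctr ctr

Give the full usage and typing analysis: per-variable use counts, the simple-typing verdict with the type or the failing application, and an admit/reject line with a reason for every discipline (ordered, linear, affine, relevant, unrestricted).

counts: acc: 1×, ctr: 3×
order of uses: acc, ctr, ctr, ctr
typing: the term checks, with type R
ordered: ✗, ctr ×3 used more than once (contraction)
linear: ✗, ctr ×3 used more than once (contraction)
affine: ✗, ctr ×3 used more than once (contraction)
relevant: ✓, at least one use each (acc, ctr)
unrestricted: ✓, typability at R is all that's needed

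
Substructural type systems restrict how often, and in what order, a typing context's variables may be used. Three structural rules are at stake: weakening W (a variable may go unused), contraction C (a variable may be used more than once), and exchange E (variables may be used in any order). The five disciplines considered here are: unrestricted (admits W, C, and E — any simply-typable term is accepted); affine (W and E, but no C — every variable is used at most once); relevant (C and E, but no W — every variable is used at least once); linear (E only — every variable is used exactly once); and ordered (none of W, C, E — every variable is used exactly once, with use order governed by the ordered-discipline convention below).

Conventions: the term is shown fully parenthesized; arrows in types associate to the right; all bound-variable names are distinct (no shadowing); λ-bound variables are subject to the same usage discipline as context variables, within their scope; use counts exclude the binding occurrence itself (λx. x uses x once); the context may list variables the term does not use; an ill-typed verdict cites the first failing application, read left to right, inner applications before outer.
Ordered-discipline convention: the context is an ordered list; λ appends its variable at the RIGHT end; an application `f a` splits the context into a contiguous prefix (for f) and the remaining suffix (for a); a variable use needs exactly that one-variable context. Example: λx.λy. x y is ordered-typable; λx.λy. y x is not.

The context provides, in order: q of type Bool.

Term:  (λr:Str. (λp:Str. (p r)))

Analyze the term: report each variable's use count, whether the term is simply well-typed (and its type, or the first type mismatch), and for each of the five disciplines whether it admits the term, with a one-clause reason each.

use counts: q: 0; r (λ-bound): 1; p (λ-bound): 1
use order (left to right): p, r
typing: ill-typed: non-arrow in function slot: Str
ordered: ✗ — the type mismatch rejects it
linear: ✗ — not simply typable
affine: ✗ — fails simple typing
relevant: ✗ — a type mismatch blocks all five
unrestricted: ✗ — the type mismatch rejects it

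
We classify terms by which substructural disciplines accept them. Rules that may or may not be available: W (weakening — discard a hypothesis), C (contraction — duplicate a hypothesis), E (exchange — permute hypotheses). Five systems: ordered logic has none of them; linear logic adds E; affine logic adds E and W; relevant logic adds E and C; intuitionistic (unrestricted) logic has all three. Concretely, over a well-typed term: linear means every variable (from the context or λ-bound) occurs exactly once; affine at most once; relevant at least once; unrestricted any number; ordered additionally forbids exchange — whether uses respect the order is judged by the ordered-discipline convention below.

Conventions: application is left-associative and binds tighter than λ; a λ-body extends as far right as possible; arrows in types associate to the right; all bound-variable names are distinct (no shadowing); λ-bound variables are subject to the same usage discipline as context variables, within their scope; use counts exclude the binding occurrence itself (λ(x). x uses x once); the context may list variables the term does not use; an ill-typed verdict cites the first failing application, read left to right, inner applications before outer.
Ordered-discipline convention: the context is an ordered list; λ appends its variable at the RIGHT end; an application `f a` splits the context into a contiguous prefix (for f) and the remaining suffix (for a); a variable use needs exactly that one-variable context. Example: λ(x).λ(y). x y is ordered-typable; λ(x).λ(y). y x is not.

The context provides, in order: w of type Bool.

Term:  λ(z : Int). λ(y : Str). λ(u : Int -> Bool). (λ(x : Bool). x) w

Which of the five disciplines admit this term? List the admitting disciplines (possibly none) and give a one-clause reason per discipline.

admitted by: affine, unrestricted
usage: w: 1; z (bound): 0; y (bound): 0; u (bound): 0; x (bound): 1
uses in reading order: x, w
typing: well-typed at Int -> Str -> (Int -> Bool) -> Bool
ordered ✗ (z, y, u never used (weakening))
linear ✗ (z, y, u never used (weakening))
affine ✓ (no duplicate uses among w, z, y, u, x)
relevant ✗ (z, y, u never used (weakening))
unrestricted ✓ (well-typed at Int -> Str -> (Int -> Bool) -> Bool; no restrictions here)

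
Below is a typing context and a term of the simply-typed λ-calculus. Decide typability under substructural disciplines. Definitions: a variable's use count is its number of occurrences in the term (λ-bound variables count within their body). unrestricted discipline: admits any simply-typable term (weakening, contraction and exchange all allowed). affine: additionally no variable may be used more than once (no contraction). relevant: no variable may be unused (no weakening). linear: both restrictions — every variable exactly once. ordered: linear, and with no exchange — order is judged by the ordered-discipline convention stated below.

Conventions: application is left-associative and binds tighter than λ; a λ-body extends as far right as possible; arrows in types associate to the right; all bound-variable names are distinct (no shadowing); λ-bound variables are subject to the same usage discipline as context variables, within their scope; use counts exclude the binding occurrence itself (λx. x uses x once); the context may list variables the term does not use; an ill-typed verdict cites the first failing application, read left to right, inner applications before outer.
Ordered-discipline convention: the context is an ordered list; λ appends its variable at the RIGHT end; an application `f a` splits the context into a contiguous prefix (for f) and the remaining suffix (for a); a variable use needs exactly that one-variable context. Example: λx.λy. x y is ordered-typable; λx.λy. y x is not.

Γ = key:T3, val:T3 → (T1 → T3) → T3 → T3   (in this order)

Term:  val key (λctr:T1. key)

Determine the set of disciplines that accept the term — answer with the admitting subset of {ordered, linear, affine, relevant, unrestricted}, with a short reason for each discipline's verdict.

accepted by: unrestricted
use counts: key: 2; val: 1; ctr [bound]: 0
left-to-right use order: val, key, key
typing: well-typed — term : T3 → T3
ordered: ✗ — repeated use of key ×2; needs weakening: ctr unused
linear: ✗ — repeated use of key ×2; needs weakening: ctr unused
affine: ✗ — repeated use of key ×2
relevant: ✗ — needs weakening: ctr unused
unrestricted: ✓ — well-typed at T3 → T3; no restrictions here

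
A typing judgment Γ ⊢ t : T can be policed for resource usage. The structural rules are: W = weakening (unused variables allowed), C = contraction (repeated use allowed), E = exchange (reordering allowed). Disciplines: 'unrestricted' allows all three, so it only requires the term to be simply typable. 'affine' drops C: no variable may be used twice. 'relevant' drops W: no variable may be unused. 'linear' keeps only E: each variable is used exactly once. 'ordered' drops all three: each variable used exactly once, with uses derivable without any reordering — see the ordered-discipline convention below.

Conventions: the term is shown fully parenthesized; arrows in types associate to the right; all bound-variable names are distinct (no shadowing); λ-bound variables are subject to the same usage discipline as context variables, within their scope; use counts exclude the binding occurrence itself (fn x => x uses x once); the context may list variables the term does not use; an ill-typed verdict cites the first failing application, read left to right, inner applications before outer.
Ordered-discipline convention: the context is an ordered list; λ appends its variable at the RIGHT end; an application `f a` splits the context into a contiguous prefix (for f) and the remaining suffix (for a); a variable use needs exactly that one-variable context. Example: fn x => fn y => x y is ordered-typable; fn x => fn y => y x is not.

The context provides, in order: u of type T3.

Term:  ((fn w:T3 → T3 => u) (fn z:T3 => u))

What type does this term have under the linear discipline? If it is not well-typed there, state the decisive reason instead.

not well-typed under linear — uses contraction: u ×2; w, z left unused
use counts: u ×2; w [bound] ×0; z [bound] ×0
left-to-right use order: u, u
typing: the term checks, with type T3
across the five disciplines: ordered ✗; linear ✗; affine ✗; relevant ✗; unrestricted ✓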